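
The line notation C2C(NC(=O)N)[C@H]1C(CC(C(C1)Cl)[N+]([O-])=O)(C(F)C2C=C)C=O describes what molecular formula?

C14H19ClFN3O4

Heavy atoms from the SMILES: 14 C, 1 Cl, 1 F, 3 N, 4 O.
Implicit hydrogens by atom environment:
  8 × C: 1 H each → 8
  4 × C: 2 H each → 8
  3 × O: no H
  2 × C: no H
  1 × Cl: no H
  1 × F: no H
  1 × N: 2 H
  1 × N: 1 H
  1 × N (charge +1): no H
  1 × O (charge -1): no H
  Total hydrogens = 19.
Molecular formula: C14H19ClFN3O4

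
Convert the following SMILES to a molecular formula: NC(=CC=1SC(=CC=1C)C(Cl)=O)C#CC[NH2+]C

Heavy atoms from the SMILES: 12 C, 1 Cl, 2 N, 1 O, 1 S.
Implicit hydrogens by atom environment:
  4 × C: no H
  3 × C (aromatic): no H
  2 × C: 3 H each → 6
  1 × C: 2 H
  1 × C (aromatic): 1 H
  1 × C: 1 H
  1 × Cl: no H
  1 × N: 2 H
  1 × N (charge +1): 2 H
  1 × O: no H
  1 × S (aromatic): no H
  Total hydrogens = 14.
Net charge +1.
Molecular formula: C12H14ClN2OS+

C12H14ClN2OS+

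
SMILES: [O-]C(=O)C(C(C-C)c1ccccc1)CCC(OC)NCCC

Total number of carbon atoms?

The symbol for carbon appears 18 times in the SMILES. Lowercase c denotes aromatic carbon and counts toward C.

18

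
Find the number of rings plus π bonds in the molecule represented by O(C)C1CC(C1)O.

1

Molecular formula from the SMILES: C5H10O2.
DoU = (2C + 2 + N − H − X)/2 = (2·5 + 2 + 0 − 10 − 0)/2 = 2/2 = 1.
(Structurally: 1 ring(s) + 0 π bond(s) = 1.)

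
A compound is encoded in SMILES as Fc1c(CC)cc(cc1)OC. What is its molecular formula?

Heavy atoms from the SMILES: 9 C, 1 F, 1 O.
Implicit hydrogens by atom environment:
  3 × C (aromatic): 1 H each → 3
  3 × C (aromatic): no H
  2 × C: 3 H each → 6
  1 × C: 2 H
  1 × F: no H
  1 × O: no H
  Total hydrogens = 11.
Molecular formula: C9H11FO

C9H11FO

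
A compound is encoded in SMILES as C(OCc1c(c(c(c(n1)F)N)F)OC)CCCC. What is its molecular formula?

Heavy atoms from the SMILES: 12 C, 2 F, 2 N, 2 O.
Implicit hydrogens by atom environment:
  5 × C: 2 H each → 10
  5 × C (aromatic): no H
  2 × C: 3 H each → 6
  2 × F: no H
  2 × O: no H
  1 × N: 2 H
  1 × N (aromatic): no H
  Total hydrogens = 18.
Molecular formula: C12H18F2N2O2

C12H18F2N2O2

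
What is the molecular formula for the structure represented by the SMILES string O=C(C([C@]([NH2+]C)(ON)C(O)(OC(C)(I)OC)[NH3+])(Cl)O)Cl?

[C8H18Cl2IN3O6]2+

Heavy atoms from the SMILES: 8 C, 2 Cl, 1 I, 3 N, 6 O.
Implicit hydrogens by atom environment:
  5 × C: no H
  4 × O: no H
  3 × C: 3 H each → 9
  2 × Cl: no H
  2 × O: 1 H each → 2
  1 × I: no H
  1 × N (charge +1): 3 H
  1 × N (charge +1): 2 H
  1 × N: 2 H
  Total hydrogens = 18.
Net charge +2.
Molecular formula: [C8H18Cl2IN3O6]2+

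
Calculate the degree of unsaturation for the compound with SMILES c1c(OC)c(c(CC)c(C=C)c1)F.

5

Molecular formula from the SMILES: C11H13FO.
DoU = (2C + 2 + N − H − X)/2 = (2·11 + 2 + 0 − 13 − 1)/2 = 10/2 = 5.
(Structurally: 1 ring(s) + 4 π bond(s) = 5.)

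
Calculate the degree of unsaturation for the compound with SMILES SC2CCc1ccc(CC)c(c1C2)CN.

Molecular formula from the SMILES: C13H19NS.
DoU = (2C + 2 + N − H − X)/2 = (2·13 + 2 + 1 − 19 − 0)/2 = 10/2 = 5.
(Structurally: 2 ring(s) + 3 π bond(s) = 5.)

5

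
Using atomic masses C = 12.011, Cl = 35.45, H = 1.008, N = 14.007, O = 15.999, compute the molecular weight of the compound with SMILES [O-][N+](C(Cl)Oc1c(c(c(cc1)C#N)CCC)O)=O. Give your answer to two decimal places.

270.67

Molecular formula: C11H11ClN2O4.
M = 11×12.011 + 1×35.45 + 11×1.008 + 2×14.007 + 4×15.999 = 270.67 g/mol.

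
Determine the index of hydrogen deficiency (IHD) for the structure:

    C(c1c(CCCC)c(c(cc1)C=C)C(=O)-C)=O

7

Molecular formula from the SMILES: C15H18O2.
DoU = (2C + 2 + N − H − X)/2 = (2·15 + 2 + 0 − 18 − 0)/2 = 14/2 = 7.
(Structurally: 1 ring(s) + 6 π bond(s) = 7.)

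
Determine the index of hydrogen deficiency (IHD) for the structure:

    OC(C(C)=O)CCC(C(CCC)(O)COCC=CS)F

Molecular formula from the SMILES: C14H25FO4S.
DoU = (2C + 2 + N − H − X)/2 = (2·14 + 2 + 0 − 25 − 1)/2 = 4/2 = 2.
(Structurally: 0 ring(s) + 2 π bond(s) = 2.)

2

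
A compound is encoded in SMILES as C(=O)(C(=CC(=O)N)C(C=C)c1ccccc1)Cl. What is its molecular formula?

Heavy atoms from the SMILES: 13 C, 1 Cl, 1 N, 2 O.
Implicit hydrogens by atom environment:
  5 × C (aromatic): 1 H each → 5
  3 × C: 1 H each → 3
  3 × C: no H
  2 × O: no H
  1 × C: 2 H
  1 × C (aromatic): no H
  1 × Cl: no H
  1 × N: 2 H
  Total hydrogens = 12.
Molecular formula: C13H12ClNO2

C13H12ClNO2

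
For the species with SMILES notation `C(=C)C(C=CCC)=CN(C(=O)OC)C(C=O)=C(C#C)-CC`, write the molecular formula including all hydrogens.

C17H21NO3

Heavy atoms from the SMILES: 17 C, 1 N, 3 O.
Implicit hydrogens by atom environment:
  6 × C: 1 H each → 6
  5 × C: no H
  3 × C: 3 H each → 9
  3 × C: 2 H each → 6
  3 × O: no H
  1 × N: no H
  Total hydrogens = 21.
Molecular formula: C17H21NO3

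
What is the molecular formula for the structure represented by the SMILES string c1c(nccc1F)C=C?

C7H6FN

Heavy atoms from the SMILES: 7 C, 1 F, 1 N.
Implicit hydrogens by atom environment:
  3 × C (aromatic): 1 H each → 3
  2 × C (aromatic): no H
  1 × C: 2 H
  1 × C: 1 H
  1 × F: no H
  1 × N (aromatic): no H
  Total hydrogens = 6.
Molecular formula: C7H6FN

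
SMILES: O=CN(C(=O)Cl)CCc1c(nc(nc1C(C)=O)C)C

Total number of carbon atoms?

The symbol for carbon appears 12 times in the SMILES. Lowercase c denotes aromatic carbon and counts toward C.

12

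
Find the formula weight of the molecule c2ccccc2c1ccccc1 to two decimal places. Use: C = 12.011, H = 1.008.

154.21

Molecular formula: C12H10.
M = 12×12.011 + 10×1.008 = 154.21 g/mol.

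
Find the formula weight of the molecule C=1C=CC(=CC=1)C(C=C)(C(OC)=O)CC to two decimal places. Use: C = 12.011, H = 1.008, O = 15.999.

204.27

Molecular formula: C13H16O2.
M = 13×12.011 + 16×1.008 + 2×15.999 = 204.27 g/mol.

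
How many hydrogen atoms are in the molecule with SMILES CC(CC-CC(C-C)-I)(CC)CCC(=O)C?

27

Hydrogens are implicit in SMILES; fill each atom to its normal valence:
  7 × C: 2 H each → 14
  4 × C: 3 H each → 12
  2 × C: no H
  1 × C: 1 H
  1 × I: no H
  1 × O: no H
  Total hydrogens = 27.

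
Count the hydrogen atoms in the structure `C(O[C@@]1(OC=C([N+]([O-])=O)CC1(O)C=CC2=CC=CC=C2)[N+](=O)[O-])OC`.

Hydrogens are implicit in SMILES; fill each atom to its normal valence:
  5 × C (aromatic): 1 H each → 5
  5 × O: no H
  3 × C: 1 H each → 3
  3 × C: no H
  2 × C: 2 H each → 4
  2 × N (charge +1): no H
  2 × O (charge -1): no H
  1 × C: 3 H
  1 × C (aromatic): no H
  1 × O: 1 H
  Total hydrogens = 16.

16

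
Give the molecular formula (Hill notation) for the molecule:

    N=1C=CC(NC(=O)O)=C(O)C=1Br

Heavy atoms from the SMILES: 1 Br, 6 C, 2 N, 3 O.
Implicit hydrogens by atom environment:
  3 × C (aromatic): no H
  2 × C (aromatic): 1 H each → 2
  2 × O: 1 H each → 2
  1 × Br: no H
  1 × C: no H
  1 × N: 1 H
  1 × N (aromatic): no H
  1 × O: no H
  Total hydrogens = 5.
Molecular formula: C6H5BrN2O3

C6H5BrN2O3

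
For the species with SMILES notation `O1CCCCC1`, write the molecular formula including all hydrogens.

C5H10O

Heavy atoms from the SMILES: 5 C, 1 O.
Implicit hydrogens by atom environment:
  5 × C: 2 H each → 10
  1 × O: no H
  Total hydrogens = 10.
Molecular formula: C5H10O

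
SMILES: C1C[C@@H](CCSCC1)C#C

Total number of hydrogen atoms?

14

Hydrogens are implicit in SMILES; fill each atom to its normal valence:
  6 × C: 2 H each → 12
  2 × C: 1 H each → 2
  1 × C: no H
  1 × S: no H
  Total hydrogens = 14.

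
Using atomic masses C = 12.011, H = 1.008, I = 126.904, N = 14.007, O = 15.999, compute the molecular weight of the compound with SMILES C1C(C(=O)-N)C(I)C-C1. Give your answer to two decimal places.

Molecular formula: C6H10INO.
M = 6×12.011 + 10×1.008 + 1×126.904 + 1×14.007 + 1×15.999 = 239.06 g/mol.

239.06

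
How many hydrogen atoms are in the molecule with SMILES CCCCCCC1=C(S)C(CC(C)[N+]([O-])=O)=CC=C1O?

Hydrogens are implicit in SMILES; fill each atom to its normal valence:
  6 × C: 2 H each → 12
  4 × C (aromatic): no H
  2 × C: 3 H each → 6
  2 × C (aromatic): 1 H each → 2
  1 × C: 1 H
  1 × N (charge +1): no H
  1 × O: 1 H
  1 × O: no H
  1 × O (charge -1): no H
  1 × S: 1 H
  Total hydrogens = 23.

23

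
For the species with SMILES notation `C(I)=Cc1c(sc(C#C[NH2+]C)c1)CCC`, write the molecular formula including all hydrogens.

Heavy atoms from the SMILES: 12 C, 1 I, 1 N, 1 S.
Implicit hydrogens by atom environment:
  3 × C (aromatic): no H
  2 × C: 3 H each → 6
  2 × C: 2 H each → 4
  2 × C: 1 H each → 2
  2 × C: no H
  1 × C (aromatic): 1 H
  1 × I: no H
  1 × N (charge +1): 2 H
  1 × S (aromatic): no H
  Total hydrogens = 15.
Net charge +1.
Molecular formula: C12H15INS+

C12H15INS+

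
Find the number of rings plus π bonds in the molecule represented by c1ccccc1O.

Molecular formula from the SMILES: C6H6O.
DoU = (2C + 2 + N − H − X)/2 = (2·6 + 2 + 0 − 6 − 0)/2 = 8/2 = 4.
(Structurally: 1 ring(s) + 3 π bond(s) = 4.)

4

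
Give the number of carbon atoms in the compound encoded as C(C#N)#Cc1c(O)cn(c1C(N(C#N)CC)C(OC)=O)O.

The symbol for carbon appears 13 times in the SMILES. Lowercase c denotes aromatic carbon and counts toward C.

13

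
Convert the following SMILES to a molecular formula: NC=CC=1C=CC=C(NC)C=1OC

Heavy atoms from the SMILES: 10 C, 2 N, 1 O.
Implicit hydrogens by atom environment:
  3 × C (aromatic): 1 H each → 3
  3 × C (aromatic): no H
  2 × C: 3 H each → 6
  2 × C: 1 H each → 2
  1 × N: 2 H
  1 × N: 1 H
  1 × O: no H
  Total hydrogens = 14.
Molecular formula: C10H14N2O

C10H14N2O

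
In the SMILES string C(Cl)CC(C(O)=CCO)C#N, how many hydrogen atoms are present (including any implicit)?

Hydrogens are implicit in SMILES; fill each atom to its normal valence:
  3 × C: 2 H each → 6
  2 × C: 1 H each → 2
  2 × C: no H
  2 × O: 1 H each → 2
  1 × Cl: no H
  1 × N: no H
  Total hydrogens = 10.

10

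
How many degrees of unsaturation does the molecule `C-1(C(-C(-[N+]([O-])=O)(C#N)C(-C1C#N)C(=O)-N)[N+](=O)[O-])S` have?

8

Molecular formula from the SMILES: C8H7N5O5S.
DoU = (2C + 2 + N − H − X)/2 = (2·8 + 2 + 5 − 7 − 0)/2 = 16/2 = 8.
(Structurally: 1 ring(s) + 7 π bond(s) = 8.)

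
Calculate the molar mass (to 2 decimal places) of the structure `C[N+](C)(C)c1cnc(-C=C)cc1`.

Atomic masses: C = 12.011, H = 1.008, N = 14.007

163.24

Molecular formula: C10H15N2+.
M = 10×12.011 + 15×1.008 + 2×14.007 = 163.24 g/mol.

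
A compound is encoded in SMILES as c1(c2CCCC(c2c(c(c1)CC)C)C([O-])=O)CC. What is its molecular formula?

C16H21O2-

Heavy atoms from the SMILES: 16 C, 2 O.
Implicit hydrogens by atom environment:
  5 × C: 2 H each → 10
  5 × C (aromatic): no H
  3 × C: 3 H each → 9
  1 × C (aromatic): 1 H
  1 × C: 1 H
  1 × C: no H
  1 × O: no H
  1 × O (charge -1): no H
  Total hydrogens = 21.
Net charge -1.
Molecular formula: C16H21O2-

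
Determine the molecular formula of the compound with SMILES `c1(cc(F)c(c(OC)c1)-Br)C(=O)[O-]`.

C8H5BrFO3-

Heavy atoms from the SMILES: 1 Br, 8 C, 1 F, 3 O.
Implicit hydrogens by atom environment:
  4 × C (aromatic): no H
  2 × C (aromatic): 1 H each → 2
  2 × O: no H
  1 × Br: no H
  1 × C: 3 H
  1 × C: no H
  1 × F: no H
  1 × O (charge -1): no H
  Total hydrogens = 5.
Net charge -1.
Molecular formula: C8H5BrFO3-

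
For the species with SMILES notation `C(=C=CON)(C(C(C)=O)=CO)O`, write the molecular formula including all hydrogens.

C7H9NO4

Heavy atoms from the SMILES: 7 C, 1 N, 4 O.
Implicit hydrogens by atom environment:
  4 × C: no H
  2 × C: 1 H each → 2
  2 × O: 1 H each → 2
  2 × O: no H
  1 × C: 3 H
  1 × N: 2 H
  Total hydrogens = 9.
Molecular formula: C7H9NO4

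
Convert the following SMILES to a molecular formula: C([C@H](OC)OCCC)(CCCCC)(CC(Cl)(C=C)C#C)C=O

C18H29ClO3

Heavy atoms from the SMILES: 18 C, 1 Cl, 3 O.
Implicit hydrogens by atom environment:
  8 × C: 2 H each → 16
  4 × C: 1 H each → 4
  3 × C: 3 H each → 9
  3 × C: no H
  3 × O: no H
  1 × Cl: no H
  Total hydrogens = 29.
Molecular formula: C18H29ClO3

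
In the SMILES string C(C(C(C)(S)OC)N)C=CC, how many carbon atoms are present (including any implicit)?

8

The symbol for carbon appears 8 times in the SMILES.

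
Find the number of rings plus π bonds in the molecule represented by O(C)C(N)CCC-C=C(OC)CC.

Molecular formula from the SMILES: C10H21NO2.
DoU = (2C + 2 + N − H − X)/2 = (2·10 + 2 + 1 − 21 − 0)/2 = 2/2 = 1.
(Structurally: 0 ring(s) + 1 π bond(s) = 1.)

1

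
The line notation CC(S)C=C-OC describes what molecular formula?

Heavy atoms from the SMILES: 5 C, 1 O, 1 S.
Implicit hydrogens by atom environment:
  3 × C: 1 H each → 3
  2 × C: 3 H each → 6
  1 × O: no H
  1 × S: 1 H
  Total hydrogens = 10.
Molecular formula: C5H10OS

C5H10OS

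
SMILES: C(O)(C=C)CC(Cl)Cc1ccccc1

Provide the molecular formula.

C12H15ClO

Heavy atoms from the SMILES: 12 C, 1 Cl, 1 O.
Implicit hydrogens by atom environment:
  5 × C (aromatic): 1 H each → 5
  3 × C: 2 H each → 6
  3 × C: 1 H each → 3
  1 × C (aromatic): no H
  1 × Cl: no H
  1 × O: 1 H
  Total hydrogens = 15.
Molecular formula: C12H15ClO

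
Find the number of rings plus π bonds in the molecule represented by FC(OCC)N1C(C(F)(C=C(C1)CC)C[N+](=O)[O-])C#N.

5

Molecular formula from the SMILES: C12H17F2N3O3.
DoU = (2C + 2 + N − H − X)/2 = (2·12 + 2 + 3 − 17 − 2)/2 = 10/2 = 5.
(Structurally: 1 ring(s) + 4 π bond(s) = 5.)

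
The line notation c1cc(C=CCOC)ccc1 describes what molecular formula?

C10H12O

Heavy atoms from the SMILES: 10 C, 1 O.
Implicit hydrogens by atom environment:
  5 × C (aromatic): 1 H each → 5
  2 × C: 1 H each → 2
  1 × C: 3 H
  1 × C: 2 H
  1 × C (aromatic): no H
  1 × O: no H
  Total hydrogens = 12.
Molecular formula: C10H12O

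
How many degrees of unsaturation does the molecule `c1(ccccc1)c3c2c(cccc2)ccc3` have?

11

Molecular formula from the SMILES: C16H12.
DoU = (2C + 2 + N − H − X)/2 = (2·16 + 2 + 0 − 12 − 0)/2 = 22/2 = 11.
(Structurally: 3 ring(s) + 8 π bond(s) = 11.)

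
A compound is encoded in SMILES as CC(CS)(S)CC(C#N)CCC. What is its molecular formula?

Heavy atoms from the SMILES: 9 C, 1 N, 2 S.
Implicit hydrogens by atom environment:
  4 × C: 2 H each → 8
  2 × C: 3 H each → 6
  2 × C: no H
  2 × S: 1 H each → 2
  1 × C: 1 H
  1 × N: no H
  Total hydrogens = 17.
Molecular formula: C9H17NS2

C9H17NS2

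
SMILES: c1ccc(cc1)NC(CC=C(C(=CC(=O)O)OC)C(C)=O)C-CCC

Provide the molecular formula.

Heavy atoms from the SMILES: 20 C, 1 N, 4 O.
Implicit hydrogens by atom environment:
  5 × C (aromatic): 1 H each → 5
  4 × C: 2 H each → 8
  4 × C: no H
  3 × C: 3 H each → 9
  3 × C: 1 H each → 3
  3 × O: no H
  1 × C (aromatic): no H
  1 × N: 1 H
  1 × O: 1 H
  Total hydrogens = 27.
Molecular formula: C20H27NO4

C20H27NO4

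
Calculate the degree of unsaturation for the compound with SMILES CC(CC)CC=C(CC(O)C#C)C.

Molecular formula from the SMILES: C12H20O.
DoU = (2C + 2 + N − H − X)/2 = (2·12 + 2 + 0 − 20 − 0)/2 = 6/2 = 3.
(Structurally: 0 ring(s) + 3 π bond(s) = 3.)

3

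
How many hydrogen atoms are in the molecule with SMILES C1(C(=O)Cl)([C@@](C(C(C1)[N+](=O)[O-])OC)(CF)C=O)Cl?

10

Hydrogens are implicit in SMILES; fill each atom to its normal valence:
  4 × O: no H
  3 × C: 1 H each → 3
  3 × C: no H
  2 × C: 2 H each → 4
  2 × Cl: no H
  1 × C: 3 H
  1 × F: no H
  1 × N (charge +1): no H
  1 × O (charge -1): no H
  Total hydrogens = 10.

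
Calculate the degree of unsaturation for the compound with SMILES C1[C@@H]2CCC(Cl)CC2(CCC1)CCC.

Molecular formula from the SMILES: C13H23Cl.
DoU = (2C + 2 + N − H − X)/2 = (2·13 + 2 + 0 − 23 − 1)/2 = 4/2 = 2.
(Structurally: 2 ring(s) + 0 π bond(s) = 2.)

2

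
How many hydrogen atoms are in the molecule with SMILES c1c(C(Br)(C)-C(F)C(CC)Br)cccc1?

Hydrogens are implicit in SMILES; fill each atom to its normal valence:
  5 × C (aromatic): 1 H each → 5
  2 × Br: no H
  2 × C: 3 H each → 6
  2 × C: 1 H each → 2
  1 × C: 2 H
  1 × C: no H
  1 × C (aromatic): no H
  1 × F: no H
  Total hydrogens = 15.

15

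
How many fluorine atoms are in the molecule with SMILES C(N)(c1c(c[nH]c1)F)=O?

1

The symbol for fluorine appears 1 time in the SMILES.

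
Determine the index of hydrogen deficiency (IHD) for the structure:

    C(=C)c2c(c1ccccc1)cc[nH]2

Molecular formula from the SMILES: C12H11N.
DoU = (2C + 2 + N − H − X)/2 = (2·12 + 2 + 1 − 11 − 0)/2 = 16/2 = 8.
(Structurally: 2 ring(s) + 6 π bond(s) = 8.)

8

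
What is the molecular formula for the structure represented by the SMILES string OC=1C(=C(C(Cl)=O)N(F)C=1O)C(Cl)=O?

C6H2Cl2FNO4

Heavy atoms from the SMILES: 6 C, 2 Cl, 1 F, 1 N, 4 O.
Implicit hydrogens by atom environment:
  4 × C (aromatic): no H
  2 × C: no H
  2 × Cl: no H
  2 × O: 1 H each → 2
  2 × O: no H
  1 × F: no H
  1 × N (aromatic): no H
  Total hydrogens = 2.
Molecular formula: C6H2Cl2FNO4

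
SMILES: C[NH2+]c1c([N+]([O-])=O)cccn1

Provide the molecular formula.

Heavy atoms from the SMILES: 6 C, 3 N, 2 O.
Implicit hydrogens by atom environment:
  3 × C (aromatic): 1 H each → 3
  2 × C (aromatic): no H
  1 × C: 3 H
  1 × N (charge +1): 2 H
  1 × N (aromatic): no H
  1 × N (charge +1): no H
  1 × O: no H
  1 × O (charge -1): no H
  Total hydrogens = 8.
Net charge +1.
Molecular formula: C6H8N3O2+

C6H8N3O2+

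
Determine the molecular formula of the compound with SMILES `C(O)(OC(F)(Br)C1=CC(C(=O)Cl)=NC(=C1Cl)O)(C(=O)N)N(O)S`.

C9H7BrCl2FN3O6S

Heavy atoms from the SMILES: 1 Br, 9 C, 2 Cl, 1 F, 3 N, 6 O, 1 S.
Implicit hydrogens by atom environment:
  4 × C (aromatic): no H
  4 × C: no H
  3 × O: 1 H each → 3
  3 × O: no H
  2 × Cl: no H
  1 × Br: no H
  1 × C (aromatic): 1 H
  1 × F: no H
  1 × N: 2 H
  1 × N (aromatic): no H
  1 × N: no H
  1 × S: 1 H
  Total hydrogens = 7.
Molecular formula: C9H7BrCl2FN3O6S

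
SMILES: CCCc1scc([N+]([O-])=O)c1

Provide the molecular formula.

C7H9NO2S

Heavy atoms from the SMILES: 7 C, 1 N, 2 O, 1 S.
Implicit hydrogens by atom environment:
  2 × C: 2 H each → 4
  2 × C (aromatic): 1 H each → 2
  2 × C (aromatic): no H
  1 × C: 3 H
  1 × N (charge +1): no H
  1 × O: no H
  1 × O (charge -1): no H
  1 × S (aromatic): no H
  Total hydrogens = 9.
Molecular formula: C7H9NO2S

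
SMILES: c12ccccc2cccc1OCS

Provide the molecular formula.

Heavy atoms from the SMILES: 11 C, 1 O, 1 S.
Implicit hydrogens by atom environment:
  7 × C (aromatic): 1 H each → 7
  3 × C (aromatic): no H
  1 × C: 2 H
  1 × O: no H
  1 × S: 1 H
  Total hydrogens = 10.
Molecular formula: C11H10OS

C11H10OS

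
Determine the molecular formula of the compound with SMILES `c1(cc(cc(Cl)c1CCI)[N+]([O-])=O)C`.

C9H9ClINO2

Heavy atoms from the SMILES: 9 C, 1 Cl, 1 I, 1 N, 2 O.
Implicit hydrogens by atom environment:
  4 × C (aromatic): no H
  2 × C: 2 H each → 4
  2 × C (aromatic): 1 H each → 2
  1 × C: 3 H
  1 × Cl: no H
  1 × I: no H
  1 × N (charge +1): no H
  1 × O: no H
  1 × O (charge -1): no H
  Total hydrogens = 9.
Molecular formula: C9H9ClINO2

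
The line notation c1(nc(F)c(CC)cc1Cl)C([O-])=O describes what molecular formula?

Heavy atoms from the SMILES: 8 C, 1 Cl, 1 F, 1 N, 2 O.
Implicit hydrogens by atom environment:
  4 × C (aromatic): no H
  1 × C: 3 H
  1 × C: 2 H
  1 × C (aromatic): 1 H
  1 × C: no H
  1 × Cl: no H
  1 × F: no H
  1 × N (aromatic): no H
  1 × O: no H
  1 × O (charge -1): no H
  Total hydrogens = 6.
Net charge -1.
Molecular formula: C8H6ClFNO2-

C8H6ClFNO2-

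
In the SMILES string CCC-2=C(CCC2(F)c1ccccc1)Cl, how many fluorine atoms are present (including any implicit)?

1

The symbol for fluorine appears 1 time in the SMILES.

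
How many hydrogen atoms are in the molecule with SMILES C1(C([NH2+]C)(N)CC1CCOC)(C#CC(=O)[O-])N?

Hydrogens are implicit in SMILES; fill each atom to its normal valence:
  5 × C: no H
  3 × C: 2 H each → 6
  2 × C: 3 H each → 6
  2 × N: 2 H each → 4
  2 × O: no H
  1 × C: 1 H
  1 × N (charge +1): 2 H
  1 × O (charge -1): no H
  Total hydrogens = 19.

19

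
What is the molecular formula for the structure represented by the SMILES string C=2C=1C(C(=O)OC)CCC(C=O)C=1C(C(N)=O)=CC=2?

Heavy atoms from the SMILES: 14 C, 1 N, 4 O.
Implicit hydrogens by atom environment:
  4 × O: no H
  3 × C (aromatic): 1 H each → 3
  3 × C: 1 H each → 3
  3 × C (aromatic): no H
  2 × C: 2 H each → 4
  2 × C: no H
  1 × C: 3 H
  1 × N: 2 H
  Total hydrogens = 15.
Molecular formula: C14H15NO4

C14H15NO4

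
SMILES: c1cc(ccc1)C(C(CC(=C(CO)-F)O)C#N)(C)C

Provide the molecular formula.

C15H18FNO2

Heavy atoms from the SMILES: 15 C, 1 F, 1 N, 2 O.
Implicit hydrogens by atom environment:
  5 × C (aromatic): 1 H each → 5
  4 × C: no H
  2 × C: 3 H each → 6
  2 × C: 2 H each → 4
  2 × O: 1 H each → 2
  1 × C: 1 H
  1 × C (aromatic): no H
  1 × F: no H
  1 × N: no H
  Total hydrogens = 18.
Molecular formula: C15H18FNO2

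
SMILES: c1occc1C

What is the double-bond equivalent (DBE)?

3

Molecular formula from the SMILES: C5H6O.
DoU = (2C + 2 + N − H − X)/2 = (2·5 + 2 + 0 − 6 − 0)/2 = 6/2 = 3.
(Structurally: 1 ring(s) + 2 π bond(s) = 3.)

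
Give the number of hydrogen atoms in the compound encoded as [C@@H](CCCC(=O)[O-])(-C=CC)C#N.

12

Hydrogens are implicit in SMILES; fill each atom to its normal valence:
  3 × C: 2 H each → 6
  3 × C: 1 H each → 3
  2 × C: no H
  1 × C: 3 H
  1 × N: no H
  1 × O: no H
  1 × O (charge -1): no H
  Total hydrogens = 12.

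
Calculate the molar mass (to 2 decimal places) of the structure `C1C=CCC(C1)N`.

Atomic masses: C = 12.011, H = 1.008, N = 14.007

Molecular formula: C6H11N.
M = 6×12.011 + 11×1.008 + 1×14.007 = 97.16 g/mol.

97.16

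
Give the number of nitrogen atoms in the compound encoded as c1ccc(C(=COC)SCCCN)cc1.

1

The symbol for nitrogen appears 1 time in the SMILES.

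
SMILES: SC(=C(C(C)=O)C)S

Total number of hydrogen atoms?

8

Hydrogens are implicit in SMILES; fill each atom to its normal valence:
  3 × C: no H
  2 × C: 3 H each → 6
  2 × S: 1 H each → 2
  1 × O: no H
  Total hydrogens = 8.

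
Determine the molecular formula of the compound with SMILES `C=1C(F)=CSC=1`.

C4H3FS

Heavy atoms from the SMILES: 4 C, 1 F, 1 S.
Implicit hydrogens by atom environment:
  3 × C (aromatic): 1 H each → 3
  1 × C (aromatic): no H
  1 × F: no H
  1 × S (aromatic): no H
  Total hydrogens = 3.
Molecular formula: C4H3FS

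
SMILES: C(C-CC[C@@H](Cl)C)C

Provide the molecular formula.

C7H15Cl

Heavy atoms from the SMILES: 7 C, 1 Cl.
Implicit hydrogens by atom environment:
  4 × C: 2 H each → 8
  2 × C: 3 H each → 6
  1 × C: 1 H
  1 × Cl: no H
  Total hydrogens = 15.
Molecular formula: C7H15Cl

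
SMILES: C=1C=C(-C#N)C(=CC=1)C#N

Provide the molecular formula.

C8H4N2

Heavy atoms from the SMILES: 8 C, 2 N.
Implicit hydrogens by atom environment:
  4 × C (aromatic): 1 H each → 4
  2 × C (aromatic): no H
  2 × C: no H
  2 × N: no H
  Total hydrogens = 4.
Molecular formula: C8H4N2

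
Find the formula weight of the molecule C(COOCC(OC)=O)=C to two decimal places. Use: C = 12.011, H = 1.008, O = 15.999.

146.14

Molecular formula: C6H10O4.
M = 6×12.011 + 10×1.008 + 4×15.999 = 146.14 g/mol.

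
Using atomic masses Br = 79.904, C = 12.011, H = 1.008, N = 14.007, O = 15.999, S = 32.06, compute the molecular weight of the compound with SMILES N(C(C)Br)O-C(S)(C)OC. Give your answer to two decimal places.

230.12

Molecular formula: C5H12BrNO2S.
M = 1×79.904 + 5×12.011 + 12×1.008 + 1×14.007 + 2×15.999 + 1×32.06 = 230.12 g/mol.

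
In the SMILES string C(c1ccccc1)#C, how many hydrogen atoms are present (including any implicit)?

Hydrogens are implicit in SMILES; fill each atom to its normal valence:
  5 × C (aromatic): 1 H each → 5
  1 × C: 1 H
  1 × C (aromatic): no H
  1 × C: no H
  Total hydrogens = 6.

6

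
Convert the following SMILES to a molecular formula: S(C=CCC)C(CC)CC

C9H18S

Heavy atoms from the SMILES: 9 C, 1 S.
Implicit hydrogens by atom environment:
  3 × C: 3 H each → 9
  3 × C: 2 H each → 6
  3 × C: 1 H each → 3
  1 × S: no H
  Total hydrogens = 18.
Molecular formula: C9H18S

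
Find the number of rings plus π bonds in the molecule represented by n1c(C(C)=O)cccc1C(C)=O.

Molecular formula from the SMILES: C9H9NO2.
DoU = (2C + 2 + N − H − X)/2 = (2·9 + 2 + 1 − 9 − 0)/2 = 12/2 = 6.
(Structurally: 1 ring(s) + 5 π bond(s) = 6.)

6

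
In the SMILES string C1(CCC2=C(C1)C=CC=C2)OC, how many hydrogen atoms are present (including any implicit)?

14

Hydrogens are implicit in SMILES; fill each atom to its normal valence:
  4 × C (aromatic): 1 H each → 4
  3 × C: 2 H each → 6
  2 × C (aromatic): no H
  1 × C: 3 H
  1 × C: 1 H
  1 × O: no H
  Total hydrogens = 14.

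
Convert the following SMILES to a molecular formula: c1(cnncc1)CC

Heavy atoms from the SMILES: 6 C, 2 N.
Implicit hydrogens by atom environment:
  3 × C (aromatic): 1 H each → 3
  2 × N (aromatic): no H
  1 × C: 3 H
  1 × C: 2 H
  1 × C (aromatic): no H
  Total hydrogens = 8.
Molecular formula: C6H8N2

C6H8N2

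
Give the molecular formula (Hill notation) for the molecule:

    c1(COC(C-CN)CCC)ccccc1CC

C15H25NO

Heavy atoms from the SMILES: 15 C, 1 N, 1 O.
Implicit hydrogens by atom environment:
  6 × C: 2 H each → 12
  4 × C (aromatic): 1 H each → 4
  2 × C: 3 H each → 6
  2 × C (aromatic): no H
  1 × C: 1 H
  1 × N: 2 H
  1 × O: no H
  Total hydrogens = 25.
Molecular formula: C15H25NO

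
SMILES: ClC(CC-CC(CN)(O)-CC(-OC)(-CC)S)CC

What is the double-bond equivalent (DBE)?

0

Molecular formula from the SMILES: C13H28ClNO2S.
DoU = (2C + 2 + N − H − X)/2 = (2·13 + 2 + 1 − 28 − 1)/2 = 0/2 = 0.
(Structurally: 0 ring(s) + 0 π bond(s) = 0.)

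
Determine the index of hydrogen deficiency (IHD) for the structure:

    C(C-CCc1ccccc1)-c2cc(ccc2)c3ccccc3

Molecular formula from the SMILES: C22H22.
DoU = (2C + 2 + N − H − X)/2 = (2·22 + 2 + 0 − 22 − 0)/2 = 24/2 = 12.
(Structurally: 3 ring(s) + 9 π bond(s) = 12.)

12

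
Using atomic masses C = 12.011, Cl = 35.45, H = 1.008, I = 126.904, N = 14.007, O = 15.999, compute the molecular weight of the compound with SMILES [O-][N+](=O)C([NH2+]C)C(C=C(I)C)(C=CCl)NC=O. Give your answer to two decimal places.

Molecular formula: C9H14ClIN3O3+.
M = 9×12.011 + 1×35.45 + 14×1.008 + 1×126.904 + 3×14.007 + 3×15.999 = 374.58 g/mol.

374.58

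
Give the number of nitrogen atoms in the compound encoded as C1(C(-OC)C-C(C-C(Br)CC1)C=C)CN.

The symbol for nitrogen appears 1 time in the SMILES.

1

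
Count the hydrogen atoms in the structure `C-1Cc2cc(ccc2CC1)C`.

Hydrogens are implicit in SMILES; fill each atom to its normal valence:
  4 × C: 2 H each → 8
  3 × C (aromatic): 1 H each → 3
  3 × C (aromatic): no H
  1 × C: 3 H
  Total hydrogens = 14.

14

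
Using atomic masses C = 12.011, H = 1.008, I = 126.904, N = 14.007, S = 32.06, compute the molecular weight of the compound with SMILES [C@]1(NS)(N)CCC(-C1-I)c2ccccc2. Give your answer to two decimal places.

334.22

Molecular formula: C11H15IN2S.
M = 11×12.011 + 15×1.008 + 1×126.904 + 2×14.007 + 1×32.06 = 334.22 g/mol.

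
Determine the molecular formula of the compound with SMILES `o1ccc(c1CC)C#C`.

C8H8O

Heavy atoms from the SMILES: 8 C, 1 O.
Implicit hydrogens by atom environment:
  2 × C (aromatic): 1 H each → 2
  2 × C (aromatic): no H
  1 × C: 3 H
  1 × C: 2 H
  1 × C: 1 H
  1 × C: no H
  1 × O (aromatic): no H
  Total hydrogens = 8.
Molecular formula: C8H8O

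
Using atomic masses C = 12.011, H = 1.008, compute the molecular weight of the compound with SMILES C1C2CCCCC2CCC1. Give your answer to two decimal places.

138.25

Molecular formula: C10H18.
M = 10×12.011 + 18×1.008 = 138.25 g/mol.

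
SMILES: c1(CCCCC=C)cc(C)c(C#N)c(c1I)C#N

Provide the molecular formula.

Heavy atoms from the SMILES: 15 C, 1 I, 2 N.
Implicit hydrogens by atom environment:
  5 × C: 2 H each → 10
  5 × C (aromatic): no H
  2 × C: no H
  2 × N: no H
  1 × C: 3 H
  1 × C (aromatic): 1 H
  1 × C: 1 H
  1 × I: no H
  Total hydrogens = 15.
Molecular formula: C15H15IN2

C15H15IN2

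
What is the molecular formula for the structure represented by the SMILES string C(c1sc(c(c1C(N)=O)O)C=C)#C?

Heavy atoms from the SMILES: 9 C, 1 N, 2 O, 1 S.
Implicit hydrogens by atom environment:
  4 × C (aromatic): no H
  2 × C: 1 H each → 2
  2 × C: no H
  1 × C: 2 H
  1 × N: 2 H
  1 × O: 1 H
  1 × O: no H
  1 × S (aromatic): no H
  Total hydrogens = 7.
Molecular formula: C9H7NO2S

C9H7NO2S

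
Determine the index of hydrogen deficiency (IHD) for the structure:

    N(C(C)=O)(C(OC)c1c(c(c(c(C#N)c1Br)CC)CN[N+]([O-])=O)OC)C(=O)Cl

9

Molecular formula from the SMILES: C16H18BrClN4O6.
DoU = (2C + 2 + N − H − X)/2 = (2·16 + 2 + 4 − 18 − 2)/2 = 18/2 = 9.
(Structurally: 1 ring(s) + 8 π bond(s) = 9.)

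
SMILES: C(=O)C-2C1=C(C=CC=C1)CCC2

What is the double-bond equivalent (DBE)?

Molecular formula from the SMILES: C11H12O.
DoU = (2C + 2 + N − H − X)/2 = (2·11 + 2 + 0 − 12 − 0)/2 = 12/2 = 6.
(Structurally: 2 ring(s) + 4 π bond(s) = 6.)

6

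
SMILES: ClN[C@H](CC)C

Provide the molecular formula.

Heavy atoms from the SMILES: 4 C, 1 Cl, 1 N.
Implicit hydrogens by atom environment:
  2 × C: 3 H each → 6
  1 × C: 2 H
  1 × C: 1 H
  1 × Cl: no H
  1 × N: 1 H
  Total hydrogens = 10.
Molecular formula: C4H10ClN

C4H10ClN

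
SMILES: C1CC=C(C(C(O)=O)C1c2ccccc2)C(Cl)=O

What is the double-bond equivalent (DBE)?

Molecular formula from the SMILES: C14H13ClO3.
DoU = (2C + 2 + N − H − X)/2 = (2·14 + 2 + 0 − 13 − 1)/2 = 16/2 = 8.
(Structurally: 2 ring(s) + 6 π bond(s) = 8.)

8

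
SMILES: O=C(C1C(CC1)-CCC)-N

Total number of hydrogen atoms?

Hydrogens are implicit in SMILES; fill each atom to its normal valence:
  4 × C: 2 H each → 8
  2 × C: 1 H each → 2
  1 × C: 3 H
  1 × C: no H
  1 × N: 2 H
  1 × O: no H
  Total hydrogens = 15.

15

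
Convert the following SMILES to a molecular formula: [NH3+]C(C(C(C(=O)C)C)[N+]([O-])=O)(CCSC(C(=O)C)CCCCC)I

C16H30IN2O4S+

Heavy atoms from the SMILES: 16 C, 1 I, 2 N, 4 O, 1 S.
Implicit hydrogens by atom environment:
  6 × C: 2 H each → 12
  4 × C: 3 H each → 12
  3 × C: 1 H each → 3
  3 × C: no H
  3 × O: no H
  1 × I: no H
  1 × N (charge +1): 3 H
  1 × N (charge +1): no H
  1 × O (charge -1): no H
  1 × S: no H
  Total hydrogens = 30.
Net charge +1.
Molecular formula: C16H30IN2O4S+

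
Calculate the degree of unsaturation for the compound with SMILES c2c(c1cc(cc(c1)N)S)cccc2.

8

Molecular formula from the SMILES: C12H11NS.
DoU = (2C + 2 + N − H − X)/2 = (2·12 + 2 + 1 − 11 − 0)/2 = 16/2 = 8.
(Structurally: 2 ring(s) + 6 π bond(s) = 8.)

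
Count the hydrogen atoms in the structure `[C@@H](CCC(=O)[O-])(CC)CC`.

Hydrogens are implicit in SMILES; fill each atom to its normal valence:
  4 × C: 2 H each → 8
  2 × C: 3 H each → 6
  1 × C: 1 H
  1 × C: no H
  1 × O: no H
  1 × O (charge -1): no H
  Total hydrogens = 15.

15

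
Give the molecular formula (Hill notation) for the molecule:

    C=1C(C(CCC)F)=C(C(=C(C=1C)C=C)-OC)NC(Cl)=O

C15H19ClFNO2

Heavy atoms from the SMILES: 15 C, 1 Cl, 1 F, 1 N, 2 O.
Implicit hydrogens by atom environment:
  5 × C (aromatic): no H
  3 × C: 3 H each → 9
  3 × C: 2 H each → 6
  2 × C: 1 H each → 2
  2 × O: no H
  1 × C (aromatic): 1 H
  1 × C: no H
  1 × Cl: no H
  1 × F: no H
  1 × N: 1 H
  Total hydrogens = 19.
Molecular formula: C15H19ClFNO2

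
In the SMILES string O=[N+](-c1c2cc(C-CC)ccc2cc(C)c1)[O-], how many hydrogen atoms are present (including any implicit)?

15

Hydrogens are implicit in SMILES; fill each atom to its normal valence:
  5 × C (aromatic): 1 H each → 5
  5 × C (aromatic): no H
  2 × C: 3 H each → 6
  2 × C: 2 H each → 4
  1 × N (charge +1): no H
  1 × O: no H
  1 × O (charge -1): no H
  Total hydrogens = 15.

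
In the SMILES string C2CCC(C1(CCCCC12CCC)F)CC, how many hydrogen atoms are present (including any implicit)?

27

Hydrogens are implicit in SMILES; fill each atom to its normal valence:
  10 × C: 2 H each → 20
  2 × C: 3 H each → 6
  2 × C: no H
  1 × C: 1 H
  1 × F: no H
  Total hydrogens = 27.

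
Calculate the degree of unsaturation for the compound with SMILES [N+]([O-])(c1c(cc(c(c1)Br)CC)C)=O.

Molecular formula from the SMILES: C9H10BrNO2.
DoU = (2C + 2 + N − H − X)/2 = (2·9 + 2 + 1 − 10 − 1)/2 = 10/2 = 5.
(Structurally: 1 ring(s) + 4 π bond(s) = 5.)

5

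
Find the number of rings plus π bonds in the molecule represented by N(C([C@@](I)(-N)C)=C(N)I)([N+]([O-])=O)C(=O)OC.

Molecular formula from the SMILES: C6H10I2N4O4.
DoU = (2C + 2 + N − H − X)/2 = (2·6 + 2 + 4 − 10 − 2)/2 = 6/2 = 3.
(Structurally: 0 ring(s) + 3 π bond(s) = 3.)

3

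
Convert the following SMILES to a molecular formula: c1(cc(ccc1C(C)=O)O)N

C8H9NO2

Heavy atoms from the SMILES: 8 C, 1 N, 2 O.
Implicit hydrogens by atom environment:
  3 × C (aromatic): 1 H each → 3
  3 × C (aromatic): no H
  1 × C: 3 H
  1 × C: no H
  1 × N: 2 H
  1 × O: 1 H
  1 × O: no H
  Total hydrogens = 9.
Molecular formula: C8H9NO2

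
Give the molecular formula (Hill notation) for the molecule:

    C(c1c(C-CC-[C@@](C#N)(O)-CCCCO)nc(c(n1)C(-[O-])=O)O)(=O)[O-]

[C15H17N3O7]2-

Heavy atoms from the SMILES: 15 C, 3 N, 7 O.
Implicit hydrogens by atom environment:
  7 × C: 2 H each → 14
  4 × C (aromatic): no H
  4 × C: no H
  3 × O: 1 H each → 3
  2 × N (aromatic): no H
  2 × O: no H
  2 × O (charge -1): no H
  1 × N: no H
  Total hydrogens = 17.
Net charge -2.
Molecular formula: [C15H17N3O7]2-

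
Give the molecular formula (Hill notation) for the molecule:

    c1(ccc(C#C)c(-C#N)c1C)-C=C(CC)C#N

Heavy atoms from the SMILES: 15 C, 2 N.
Implicit hydrogens by atom environment:
  4 × C (aromatic): no H
  4 × C: no H
  2 × C: 3 H each → 6
  2 × C (aromatic): 1 H each → 2
  2 × C: 1 H each → 2
  2 × N: no H
  1 × C: 2 H
  Total hydrogens = 12.
Molecular formula: C15H12N2

C15H12N2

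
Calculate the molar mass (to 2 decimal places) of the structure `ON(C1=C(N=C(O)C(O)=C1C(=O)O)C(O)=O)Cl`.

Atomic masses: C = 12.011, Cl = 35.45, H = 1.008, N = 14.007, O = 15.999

264.57

Molecular formula: C7H5ClN2O7.
M = 7×12.011 + 1×35.45 + 5×1.008 + 2×14.007 + 7×15.999 = 264.57 g/mol.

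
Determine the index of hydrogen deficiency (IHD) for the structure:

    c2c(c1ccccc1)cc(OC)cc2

8

Molecular formula from the SMILES: C13H12O.
DoU = (2C + 2 + N − H − X)/2 = (2·13 + 2 + 0 − 12 − 0)/2 = 16/2 = 8.
(Structurally: 2 ring(s) + 6 π bond(s) = 8.)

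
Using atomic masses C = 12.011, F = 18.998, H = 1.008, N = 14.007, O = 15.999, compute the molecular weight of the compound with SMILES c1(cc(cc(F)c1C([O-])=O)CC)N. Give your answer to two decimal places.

182.17

Molecular formula: C9H9FNO2-.
M = 9×12.011 + 1×18.998 + 9×1.008 + 1×14.007 + 2×15.999 = 182.17 g/mol.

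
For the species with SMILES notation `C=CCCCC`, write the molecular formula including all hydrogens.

Heavy atoms from the SMILES: 6 C.
Implicit hydrogens by atom environment:
  4 × C: 2 H each → 8
  1 × C: 3 H
  1 × C: 1 H
  Total hydrogens = 12.
Molecular formula: C6H12

C6H12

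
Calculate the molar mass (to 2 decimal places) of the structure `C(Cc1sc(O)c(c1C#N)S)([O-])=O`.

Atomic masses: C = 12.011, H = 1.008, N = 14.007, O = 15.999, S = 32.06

Molecular formula: C7H4NO3S2-.
M = 7×12.011 + 4×1.008 + 1×14.007 + 3×15.999 + 2×32.06 = 214.23 g/mol.

214.23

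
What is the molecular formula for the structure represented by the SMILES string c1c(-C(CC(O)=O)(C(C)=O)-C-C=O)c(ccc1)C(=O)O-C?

Heavy atoms from the SMILES: 15 C, 6 O.
Implicit hydrogens by atom environment:
  5 × O: no H
  4 × C (aromatic): 1 H each → 4
  4 × C: no H
  2 × C: 3 H each → 6
  2 × C: 2 H each → 4
  2 × C (aromatic): no H
  1 × C: 1 H
  1 × O: 1 H
  Total hydrogens = 16.
Molecular formula: C15H16O6

C15H16O6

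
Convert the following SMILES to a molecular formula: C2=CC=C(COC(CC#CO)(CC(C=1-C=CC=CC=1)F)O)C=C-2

C19H19FO3

Heavy atoms from the SMILES: 19 C, 1 F, 3 O.
Implicit hydrogens by atom environment:
  10 × C (aromatic): 1 H each → 10
  3 × C: 2 H each → 6
  3 × C: no H
  2 × C (aromatic): no H
  2 × O: 1 H each → 2
  1 × C: 1 H
  1 × F: no H
  1 × O: no H
  Total hydrogens = 19.
Molecular formula: C19H19FO3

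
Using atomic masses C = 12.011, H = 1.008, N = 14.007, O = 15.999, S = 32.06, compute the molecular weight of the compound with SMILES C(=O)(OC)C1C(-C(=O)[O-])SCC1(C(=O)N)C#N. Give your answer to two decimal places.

Molecular formula: C9H9N2O5S-.
M = 9×12.011 + 9×1.008 + 2×14.007 + 5×15.999 + 1×32.06 = 257.24 g/mol.

257.24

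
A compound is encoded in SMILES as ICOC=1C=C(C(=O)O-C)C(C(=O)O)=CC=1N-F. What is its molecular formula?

Heavy atoms from the SMILES: 10 C, 1 F, 1 I, 1 N, 5 O.
Implicit hydrogens by atom environment:
  4 × C (aromatic): no H
  4 × O: no H
  2 × C (aromatic): 1 H each → 2
  2 × C: no H
  1 × C: 3 H
  1 × C: 2 H
  1 × F: no H
  1 × I: no H
  1 × N: 1 H
  1 × O: 1 H
  Total hydrogens = 9.
Molecular formula: C10H9FINO5

C10H9FINO5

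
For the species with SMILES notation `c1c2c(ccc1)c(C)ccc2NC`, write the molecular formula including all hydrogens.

C12H13N

Heavy atoms from the SMILES: 12 C, 1 N.
Implicit hydrogens by atom environment:
  6 × C (aromatic): 1 H each → 6
  4 × C (aromatic): no H
  2 × C: 3 H each → 6
  1 × N: 1 H
  Total hydrogens = 13.
Molecular formula: C12H13N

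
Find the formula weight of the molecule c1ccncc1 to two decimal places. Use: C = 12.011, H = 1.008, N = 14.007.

Molecular formula: C5H5N.
M = 5×12.011 + 5×1.008 + 1×14.007 = 79.10 g/mol.

79.10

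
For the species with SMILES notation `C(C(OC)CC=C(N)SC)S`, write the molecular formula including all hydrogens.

Heavy atoms from the SMILES: 7 C, 1 N, 1 O, 2 S.
Implicit hydrogens by atom environment:
  2 × C: 3 H each → 6
  2 × C: 2 H each → 4
  2 × C: 1 H each → 2
  1 × C: no H
  1 × N: 2 H
  1 × O: no H
  1 × S: 1 H
  1 × S: no H
  Total hydrogens = 15.
Molecular formula: C7H15NOS2

C7H15NOS2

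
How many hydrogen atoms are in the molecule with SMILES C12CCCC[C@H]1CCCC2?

18

Hydrogens are implicit in SMILES; fill each atom to its normal valence:
  8 × C: 2 H each → 16
  2 × C: 1 H each → 2
  Total hydrogens = 18.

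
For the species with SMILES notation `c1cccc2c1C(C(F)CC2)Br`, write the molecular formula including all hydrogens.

C10H10BrF

Heavy atoms from the SMILES: 1 Br, 10 C, 1 F.
Implicit hydrogens by atom environment:
  4 × C (aromatic): 1 H each → 4
  2 × C: 2 H each → 4
  2 × C: 1 H each → 2
  2 × C (aromatic): no H
  1 × Br: no H
  1 × F: no H
  Total hydrogens = 10.
Molecular formula: C10H10BrF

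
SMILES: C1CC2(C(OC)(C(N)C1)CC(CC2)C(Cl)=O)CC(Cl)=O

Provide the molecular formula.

Heavy atoms from the SMILES: 14 C, 2 Cl, 1 N, 3 O.
Implicit hydrogens by atom environment:
  7 × C: 2 H each → 14
  4 × C: no H
  3 × O: no H
  2 × C: 1 H each → 2
  2 × Cl: no H
  1 × C: 3 H
  1 × N: 2 H
  Total hydrogens = 21.
Molecular formula: C14H21Cl2NO3

C14H21Cl2NO3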